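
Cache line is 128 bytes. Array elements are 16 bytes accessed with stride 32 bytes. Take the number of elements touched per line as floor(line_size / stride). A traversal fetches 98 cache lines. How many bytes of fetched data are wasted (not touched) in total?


Elements per line = floor(128 / 32) = 4
Bytes used per line = 4 * 16 = 64
Wasted per line = 128 - 64 = 64
Total wasted = 64 * 98 = 6272

6272


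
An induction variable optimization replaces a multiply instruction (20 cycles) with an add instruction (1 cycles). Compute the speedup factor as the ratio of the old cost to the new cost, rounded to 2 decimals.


Ratio = mult_cost / add_cost = 20 / 1 = 20.0

20.0


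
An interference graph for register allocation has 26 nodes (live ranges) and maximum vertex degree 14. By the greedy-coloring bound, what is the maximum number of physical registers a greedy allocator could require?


Greedy coloring never needs more than (max_degree + 1) colors: when coloring a vertex, at most max_degree neighbors are already colored.
Upper bound = 14 + 1 = 15

15


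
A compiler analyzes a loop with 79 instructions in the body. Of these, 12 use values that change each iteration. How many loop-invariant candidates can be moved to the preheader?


Invariant candidates = total - loop-dependent
= 79 - 12 = 67

67


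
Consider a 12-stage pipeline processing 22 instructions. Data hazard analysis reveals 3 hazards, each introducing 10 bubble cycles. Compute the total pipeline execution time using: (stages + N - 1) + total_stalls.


Base cycles = 12 + 22 - 1 = 33
Total stalls = 3 * 10 = 30
Total = 33 + 30 = 63

63


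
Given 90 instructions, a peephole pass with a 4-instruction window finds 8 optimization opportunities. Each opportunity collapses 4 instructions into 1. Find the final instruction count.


Each match removes 3 instructions.
Total removed = 8 * 3 = 24
Remaining = 90 - 24 = 66

66


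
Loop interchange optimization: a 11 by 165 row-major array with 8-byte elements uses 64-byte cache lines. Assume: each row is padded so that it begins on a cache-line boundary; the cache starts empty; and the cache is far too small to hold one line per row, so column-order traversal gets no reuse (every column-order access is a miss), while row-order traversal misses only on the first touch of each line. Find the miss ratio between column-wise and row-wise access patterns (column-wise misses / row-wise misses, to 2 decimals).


Each row occupies 165 * 8 = 1320 bytes and starts on a line boundary, so it spans ceil(1320 / 64) = 21 cache lines.
Row-major traversal misses (one per line touched): 11 * ceil(165 * 8 / 64) = 231
Column-major traversal misses (no reuse, every access misses): 11 * 165 = 1815
Ratio = 1815 / 231 = 7.86

7.86


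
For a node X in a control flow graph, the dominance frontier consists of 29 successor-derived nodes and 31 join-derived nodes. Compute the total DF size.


DF(X) = direct successor contributions + join point contributions
= 29 + 31 = 60

60


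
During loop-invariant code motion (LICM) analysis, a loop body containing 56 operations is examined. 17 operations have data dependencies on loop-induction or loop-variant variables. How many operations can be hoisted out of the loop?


Invariant candidates = total - loop-dependent
= 56 - 17 = 39

39


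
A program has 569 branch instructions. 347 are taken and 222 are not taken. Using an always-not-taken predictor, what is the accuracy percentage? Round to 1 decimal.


Predictor: always-not-taken
Correct predictions = 222
Accuracy = 222 / 569 * 100 = 39.0%

39.0


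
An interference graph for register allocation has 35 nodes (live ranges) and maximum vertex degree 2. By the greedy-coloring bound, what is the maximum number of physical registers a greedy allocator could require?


Greedy coloring never needs more than (max_degree + 1) colors: when coloring a vertex, at most max_degree neighbors are already colored.
Upper bound = 2 + 1 = 3

3


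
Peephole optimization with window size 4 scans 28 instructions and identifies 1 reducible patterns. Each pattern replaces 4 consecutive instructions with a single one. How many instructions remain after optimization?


Each match removes 3 instructions.
Total removed = 1 * 3 = 3
Remaining = 28 - 3 = 25

25


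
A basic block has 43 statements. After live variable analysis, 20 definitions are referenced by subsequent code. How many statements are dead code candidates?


Dead code = total statements - live definitions
= 43 - 20 = 23

23


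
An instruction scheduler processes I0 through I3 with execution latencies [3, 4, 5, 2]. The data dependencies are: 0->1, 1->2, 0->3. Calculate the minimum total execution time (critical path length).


Compute longest path through dependency graph: dist(Ik) = max over predecessors of dist + latency(Ik).
dist(I0) = latency 3 = 3
dist(I1) = dist(I0) + 4 = 3 + 4 = 7
dist(I2) = dist(I1) + 5 = 7 + 5 = 12
dist(I3) = dist(I0) + 2 = 3 + 2 = 5
Critical path = max dist = 12

12


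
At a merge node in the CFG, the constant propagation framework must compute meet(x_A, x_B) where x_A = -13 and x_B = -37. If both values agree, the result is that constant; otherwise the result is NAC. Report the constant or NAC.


Meet operation: if both paths give the same constant, result is that constant; if they differ, result is NAC (not-a-constant).
Path A: -13, Path B: -37 -> differ
Result: not-a-constant -> NAC

NAC


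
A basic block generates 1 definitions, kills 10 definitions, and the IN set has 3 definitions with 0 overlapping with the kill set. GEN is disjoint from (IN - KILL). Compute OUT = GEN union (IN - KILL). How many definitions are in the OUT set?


IN - KILL: 3 - 0 = 3 surviving definitions
OUT = GEN + surviving = 1 + 3 = 4

4


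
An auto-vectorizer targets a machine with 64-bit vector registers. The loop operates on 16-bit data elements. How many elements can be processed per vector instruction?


Width = SIMD bits / data type bits
= 64 / 16 = 4

4


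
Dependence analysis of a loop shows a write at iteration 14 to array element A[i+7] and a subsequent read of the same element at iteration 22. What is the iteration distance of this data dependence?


Distance = read iteration - write iteration
= 22 - 14 = 8

8


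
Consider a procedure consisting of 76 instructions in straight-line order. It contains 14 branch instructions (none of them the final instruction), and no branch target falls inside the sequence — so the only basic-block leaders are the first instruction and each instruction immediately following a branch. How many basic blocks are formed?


With no in-sequence branch targets, the leaders are the first instruction plus the instruction after each branch.
Number of basic blocks = branches + 1
= 14 + 1 = 15

15


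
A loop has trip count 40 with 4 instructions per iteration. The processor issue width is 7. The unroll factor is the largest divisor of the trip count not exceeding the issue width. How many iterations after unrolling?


Largest divisor of 40 <= 7 is 5
New iterations = 40 / 5 = 8

8


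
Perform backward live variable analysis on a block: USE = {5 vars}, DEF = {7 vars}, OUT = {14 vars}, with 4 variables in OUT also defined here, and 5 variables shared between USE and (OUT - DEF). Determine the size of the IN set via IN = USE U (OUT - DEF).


OUT - DEF: 14 - 4 = 10
|IN| = |USE| + |OUT - DEF| - |USE ∩ (OUT - DEF)| = 5 + 10 - 5 = 10

10


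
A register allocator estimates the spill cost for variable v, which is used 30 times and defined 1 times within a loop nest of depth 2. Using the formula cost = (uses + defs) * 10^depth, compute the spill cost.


uses + defs = 30 + 1 = 31
10^2 = 100
Spill cost = 31 * 100 = 3100

3100


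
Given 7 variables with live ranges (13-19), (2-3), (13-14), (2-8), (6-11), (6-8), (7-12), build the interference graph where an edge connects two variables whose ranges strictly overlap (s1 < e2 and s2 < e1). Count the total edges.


Check all pairs for overlapping intervals.
Two intervals (s1,e1) and (s2,e2) overlap if s1 < e2 and s2 < e1.
v0 (13-19) vs v1..v6: overlaps v2 -> 1
v1 (2-3) vs v2..v6: overlaps v3 -> 1
v2 (13-14) vs v3..v6: overlaps none -> 0
v3 (2-8) vs v4..v6: overlaps v4, v5, v6 -> 3
v4 (6-11) vs v5..v6: overlaps v5, v6 -> 2
v5 (6-8) vs v6: overlaps v6 -> 1
Total overlapping pairs = 1 + 1 + 0 + 3 + 2 + 1 = 8

8


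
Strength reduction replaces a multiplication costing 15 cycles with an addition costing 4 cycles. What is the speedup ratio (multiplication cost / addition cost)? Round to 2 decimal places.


Ratio = mult_cost / add_cost = 15 / 4 = 3.75

3.75


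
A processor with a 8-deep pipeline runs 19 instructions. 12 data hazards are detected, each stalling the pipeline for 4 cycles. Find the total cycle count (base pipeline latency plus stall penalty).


Base cycles = 8 + 19 - 1 = 26
Total stalls = 12 * 4 = 48
Total = 26 + 48 = 74

74


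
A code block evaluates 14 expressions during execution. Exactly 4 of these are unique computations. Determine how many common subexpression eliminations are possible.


CSE count = total expressions - unique expressions
= 14 - 4 = 10

10


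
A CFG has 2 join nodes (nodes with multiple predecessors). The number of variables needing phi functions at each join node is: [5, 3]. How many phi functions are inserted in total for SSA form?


Total phi functions = sum of phi functions at each join node
= 5 + 3 = 8

8


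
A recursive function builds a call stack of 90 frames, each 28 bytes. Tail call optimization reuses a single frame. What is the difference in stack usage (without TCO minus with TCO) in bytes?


Without TCO: 90 * 28 = 2520 bytes
With TCO: reuse 1 frame = 28 bytes
Savings = 2520 - 28 = 2492

2492


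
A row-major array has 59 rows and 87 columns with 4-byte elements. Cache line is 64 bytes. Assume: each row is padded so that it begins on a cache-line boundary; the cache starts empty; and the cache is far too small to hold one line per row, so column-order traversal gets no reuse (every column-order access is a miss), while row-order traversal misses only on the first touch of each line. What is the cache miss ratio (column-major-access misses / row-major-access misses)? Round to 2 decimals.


Each row occupies 87 * 4 = 348 bytes and starts on a line boundary, so it spans ceil(348 / 64) = 6 cache lines.
Row-major traversal misses (one per line touched): 59 * ceil(87 * 4 / 64) = 354
Column-major traversal misses (no reuse, every access misses): 59 * 87 = 5133
Ratio = 5133 / 354 = 14.5

14.5


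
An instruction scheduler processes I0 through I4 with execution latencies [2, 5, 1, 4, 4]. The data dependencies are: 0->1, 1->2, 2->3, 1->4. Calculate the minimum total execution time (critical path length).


Compute longest path through dependency graph: dist(Ik) = max over predecessors of dist + latency(Ik).
dist(I0) = latency 2 = 2
dist(I1) = dist(I0) + 5 = 2 + 5 = 7
dist(I2) = dist(I1) + 1 = 7 + 1 = 8
dist(I3) = dist(I2) + 4 = 8 + 4 = 12
dist(I4) = dist(I1) + 4 = 7 + 4 = 11
Critical path = max dist = 12

12


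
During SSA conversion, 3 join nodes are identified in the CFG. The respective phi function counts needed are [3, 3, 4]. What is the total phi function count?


Total phi functions = sum of phi functions at each join node
= 3 + 3 + 4 = 10

10


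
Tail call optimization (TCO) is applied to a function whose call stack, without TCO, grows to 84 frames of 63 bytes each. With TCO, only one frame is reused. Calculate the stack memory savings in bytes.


Without TCO: 84 * 63 = 5292 bytes
With TCO: reuse 1 frame = 63 bytes
Savings = 5292 - 63 = 5229

5229


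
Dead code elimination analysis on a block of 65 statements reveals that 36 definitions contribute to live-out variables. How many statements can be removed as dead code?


Dead code = total statements - live definitions
= 65 - 36 = 29

29


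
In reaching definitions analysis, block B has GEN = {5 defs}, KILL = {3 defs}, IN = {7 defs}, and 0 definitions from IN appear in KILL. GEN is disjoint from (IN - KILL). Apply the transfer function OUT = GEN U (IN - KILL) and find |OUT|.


IN - KILL: 7 - 0 = 7 surviving definitions
OUT = GEN + surviving = 5 + 7 = 12

12


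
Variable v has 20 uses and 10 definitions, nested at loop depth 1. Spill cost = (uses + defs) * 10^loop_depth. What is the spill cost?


uses + defs = 20 + 10 = 30
10^1 = 10
Spill cost = 30 * 10 = 300

300


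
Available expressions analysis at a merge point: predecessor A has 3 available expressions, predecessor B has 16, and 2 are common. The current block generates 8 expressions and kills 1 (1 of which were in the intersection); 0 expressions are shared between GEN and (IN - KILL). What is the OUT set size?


IN = intersection of predecessors = 2
IN - KILL = 2 - 1 = 1
|OUT| = |GEN| + |IN - KILL| - |GEN ∩ (IN - KILL)| = 8 + 1 - 0 = 9

9


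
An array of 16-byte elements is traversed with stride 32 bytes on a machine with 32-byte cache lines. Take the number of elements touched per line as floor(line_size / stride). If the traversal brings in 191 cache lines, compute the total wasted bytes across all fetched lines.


Elements per line = floor(32 / 32) = 1
Bytes used per line = 1 * 16 = 16
Wasted per line = 32 - 16 = 16
Total wasted = 16 * 191 = 3056

3056


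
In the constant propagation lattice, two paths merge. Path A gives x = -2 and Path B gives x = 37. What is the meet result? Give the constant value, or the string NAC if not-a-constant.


Meet operation: if both paths give the same constant, result is that constant; if they differ, result is NAC (not-a-constant).
Path A: -2, Path B: 37 -> differ
Result: not-a-constant -> NAC

NAC


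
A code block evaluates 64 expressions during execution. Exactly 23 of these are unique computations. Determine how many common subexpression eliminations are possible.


CSE count = total expressions - unique expressions
= 64 - 23 = 41

41


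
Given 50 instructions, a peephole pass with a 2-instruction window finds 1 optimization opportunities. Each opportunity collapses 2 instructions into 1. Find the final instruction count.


Each match removes 1 instructions.
Total removed = 1 * 1 = 1
Remaining = 50 - 1 = 49

49


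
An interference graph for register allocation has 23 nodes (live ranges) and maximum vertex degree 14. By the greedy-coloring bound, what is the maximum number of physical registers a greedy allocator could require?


Greedy coloring never needs more than (max_degree + 1) colors: when coloring a vertex, at most max_degree neighbors are already colored.
Upper bound = 14 + 1 = 15

15


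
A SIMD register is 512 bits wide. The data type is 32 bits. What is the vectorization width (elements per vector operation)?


Width = SIMD bits / data type bits
= 512 / 32 = 16

16


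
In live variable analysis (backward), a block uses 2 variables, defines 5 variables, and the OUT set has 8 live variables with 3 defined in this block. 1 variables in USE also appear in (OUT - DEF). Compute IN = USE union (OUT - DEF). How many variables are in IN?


OUT - DEF: 8 - 3 = 5
|IN| = |USE| + |OUT - DEF| - |USE ∩ (OUT - DEF)| = 2 + 5 - 1 = 6

6


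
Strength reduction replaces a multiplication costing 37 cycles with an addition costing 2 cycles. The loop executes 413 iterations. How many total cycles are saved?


Per-iteration saving = 37 - 2 = 35
Total saved = 413 * 35 = 14455

14455


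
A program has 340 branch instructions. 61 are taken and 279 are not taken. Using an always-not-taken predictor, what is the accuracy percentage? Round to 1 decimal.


Predictor: always-not-taken
Correct predictions = 279
Accuracy = 279 / 340 * 100 = 82.1%

82.1


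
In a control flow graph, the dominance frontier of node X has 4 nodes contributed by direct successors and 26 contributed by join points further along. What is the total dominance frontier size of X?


DF(X) = direct successor contributions + join point contributions
= 4 + 26 = 30

30


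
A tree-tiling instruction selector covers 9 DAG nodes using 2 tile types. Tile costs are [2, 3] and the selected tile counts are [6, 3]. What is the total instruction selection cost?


Total cost = sum(count_i * cost_i)
= 6*2 + 3*3
= 21

21


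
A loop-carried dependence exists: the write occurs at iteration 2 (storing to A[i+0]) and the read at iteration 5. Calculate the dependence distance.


Distance = read iteration - write iteration
= 5 - 2 = 3

3


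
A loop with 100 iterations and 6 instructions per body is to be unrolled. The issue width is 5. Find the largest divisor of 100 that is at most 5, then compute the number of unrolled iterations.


Largest divisor of 100 <= 5 is 5
New iterations = 100 / 5 = 20

20


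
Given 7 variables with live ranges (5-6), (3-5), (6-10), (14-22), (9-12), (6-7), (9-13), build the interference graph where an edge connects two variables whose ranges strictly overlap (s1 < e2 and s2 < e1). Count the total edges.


Check all pairs for overlapping intervals.
Two intervals (s1,e1) and (s2,e2) overlap if s1 < e2 and s2 < e1.
v0 (5-6) vs v1..v6: overlaps none -> 0
v1 (3-5) vs v2..v6: overlaps none -> 0
v2 (6-10) vs v3..v6: overlaps v4, v5, v6 -> 3
v3 (14-22) vs v4..v6: overlaps none -> 0
v4 (9-12) vs v5..v6: overlaps v6 -> 1
v5 (6-7) vs v6: overlaps none -> 0
Total overlapping pairs = 0 + 0 + 3 + 0 + 1 + 0 = 4

4


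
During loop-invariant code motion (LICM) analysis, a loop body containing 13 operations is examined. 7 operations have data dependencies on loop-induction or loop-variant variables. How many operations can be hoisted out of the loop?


Invariant candidates = total - loop-dependent
= 13 - 7 = 6

6


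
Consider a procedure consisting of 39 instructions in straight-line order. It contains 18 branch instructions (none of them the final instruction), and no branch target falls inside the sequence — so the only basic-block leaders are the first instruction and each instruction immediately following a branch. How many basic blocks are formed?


With no in-sequence branch targets, the leaders are the first instruction plus the instruction after each branch.
Number of basic blocks = branches + 1
= 18 + 1 = 19

19


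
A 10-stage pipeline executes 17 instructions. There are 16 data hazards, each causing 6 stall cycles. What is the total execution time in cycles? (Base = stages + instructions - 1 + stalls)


Base cycles = 10 + 17 - 1 = 26
Total stalls = 16 * 6 = 96
Total = 26 + 96 = 122

122


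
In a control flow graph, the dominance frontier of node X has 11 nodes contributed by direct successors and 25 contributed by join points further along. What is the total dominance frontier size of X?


DF(X) = direct successor contributions + join point contributions
= 11 + 25 = 36

36


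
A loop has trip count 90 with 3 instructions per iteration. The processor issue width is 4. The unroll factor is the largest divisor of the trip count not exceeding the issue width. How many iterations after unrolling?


Largest divisor of 90 <= 4 is 3
New iterations = 90 / 3 = 30

30


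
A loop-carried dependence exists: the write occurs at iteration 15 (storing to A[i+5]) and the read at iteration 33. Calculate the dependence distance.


Distance = read iteration - write iteration
= 33 - 15 = 18

18


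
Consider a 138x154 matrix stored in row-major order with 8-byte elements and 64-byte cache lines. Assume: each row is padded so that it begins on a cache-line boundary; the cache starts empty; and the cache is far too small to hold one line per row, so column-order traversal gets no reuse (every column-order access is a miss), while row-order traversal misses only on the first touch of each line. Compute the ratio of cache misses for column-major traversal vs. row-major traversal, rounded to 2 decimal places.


Each row occupies 154 * 8 = 1232 bytes and starts on a line boundary, so it spans ceil(1232 / 64) = 20 cache lines.
Row-major traversal misses (one per line touched): 138 * ceil(154 * 8 / 64) = 2760
Column-major traversal misses (no reuse, every access misses): 138 * 154 = 21252
Ratio = 21252 / 2760 = 7.7

7.7


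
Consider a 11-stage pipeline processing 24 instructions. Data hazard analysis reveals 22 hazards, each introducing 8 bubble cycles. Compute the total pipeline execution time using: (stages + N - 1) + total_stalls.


Base cycles = 11 + 24 - 1 = 34
Total stalls = 22 * 8 = 176
Total = 34 + 176 = 210

210


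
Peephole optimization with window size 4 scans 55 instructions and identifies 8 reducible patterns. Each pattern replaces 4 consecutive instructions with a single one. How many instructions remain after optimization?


Each match removes 3 instructions.
Total removed = 8 * 3 = 24
Remaining = 55 - 24 = 31

31


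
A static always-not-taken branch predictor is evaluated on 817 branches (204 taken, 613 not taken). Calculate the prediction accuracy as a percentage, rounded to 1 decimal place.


Predictor: always-not-taken
Correct predictions = 613
Accuracy = 613 / 817 * 100 = 75.0%

75.0


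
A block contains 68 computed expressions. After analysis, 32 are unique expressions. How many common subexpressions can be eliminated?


CSE count = total expressions - unique expressions
= 68 - 32 = 36

36


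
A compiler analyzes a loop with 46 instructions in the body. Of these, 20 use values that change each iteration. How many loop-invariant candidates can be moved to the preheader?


Invariant candidates = total - loop-dependent
= 46 - 20 = 26

26


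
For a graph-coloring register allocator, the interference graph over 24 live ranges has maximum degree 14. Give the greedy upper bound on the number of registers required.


Greedy coloring never needs more than (max_degree + 1) colors: when coloring a vertex, at most max_degree neighbors are already colored.
Upper bound = 14 + 1 = 15

15


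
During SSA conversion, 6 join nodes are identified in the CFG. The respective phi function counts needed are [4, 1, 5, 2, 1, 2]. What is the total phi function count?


Total phi functions = sum of phi functions at each join node
= 4 + 1 + 5 + 2 + 1 + 2 = 15

15


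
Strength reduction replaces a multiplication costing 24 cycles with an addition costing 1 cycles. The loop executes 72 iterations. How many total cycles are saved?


Per-iteration saving = 24 - 1 = 23
Total saved = 72 * 23 = 1656

1656


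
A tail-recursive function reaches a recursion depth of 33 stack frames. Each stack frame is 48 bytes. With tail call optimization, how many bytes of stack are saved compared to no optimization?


Without TCO: 33 * 48 = 1584 bytes
With TCO: reuse 1 frame = 48 bytes
Savings = 1584 - 48 = 1536

1536


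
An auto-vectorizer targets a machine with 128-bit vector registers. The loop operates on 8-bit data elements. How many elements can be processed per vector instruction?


Width = SIMD bits / data type bits
= 128 / 8 = 16

16


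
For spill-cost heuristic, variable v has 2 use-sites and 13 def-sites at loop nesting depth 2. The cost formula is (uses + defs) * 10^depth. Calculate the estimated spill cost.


uses + defs = 2 + 13 = 15
10^2 = 100
Spill cost = 15 * 100 = 1500

1500


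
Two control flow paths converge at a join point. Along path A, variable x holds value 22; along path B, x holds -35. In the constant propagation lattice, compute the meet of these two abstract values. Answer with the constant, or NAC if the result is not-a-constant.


Meet operation: if both paths give the same constant, result is that constant; if they differ, result is NAC (not-a-constant).
Path A: 22, Path B: -35 -> differ
Result: not-a-constant -> NAC

NAC


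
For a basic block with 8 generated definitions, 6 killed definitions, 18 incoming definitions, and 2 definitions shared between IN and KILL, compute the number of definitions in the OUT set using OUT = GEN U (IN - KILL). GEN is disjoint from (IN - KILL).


IN - KILL: 18 - 2 = 16 surviving definitions
OUT = GEN + surviving = 8 + 16 = 24

24


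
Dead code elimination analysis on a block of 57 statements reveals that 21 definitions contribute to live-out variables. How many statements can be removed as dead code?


Dead code = total statements - live definitions
= 57 - 21 = 36

36


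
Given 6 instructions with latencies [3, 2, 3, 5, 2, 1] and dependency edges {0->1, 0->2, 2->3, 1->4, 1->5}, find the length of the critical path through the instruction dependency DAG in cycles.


Compute longest path through dependency graph: dist(Ik) = max over predecessors of dist + latency(Ik).
dist(I0) = latency 3 = 3
dist(I1) = dist(I0) + 2 = 3 + 2 = 5
dist(I2) = dist(I0) + 3 = 3 + 3 = 6
dist(I3) = dist(I2) + 5 = 6 + 5 = 11
dist(I4) = dist(I1) + 2 = 5 + 2 = 7
dist(I5) = dist(I1) + 1 = 5 + 1 = 6
Critical path = max dist = 11

11


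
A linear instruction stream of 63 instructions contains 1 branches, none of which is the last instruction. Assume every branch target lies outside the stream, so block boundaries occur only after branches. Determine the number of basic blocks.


With no in-sequence branch targets, the leaders are the first instruction plus the instruction after each branch.
Number of basic blocks = branches + 1
= 1 + 1 = 2

2


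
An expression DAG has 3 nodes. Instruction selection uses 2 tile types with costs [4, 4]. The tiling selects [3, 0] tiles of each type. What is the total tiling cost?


Total cost = sum(count_i * cost_i)
= 3*4 + 0*4
= 12

12


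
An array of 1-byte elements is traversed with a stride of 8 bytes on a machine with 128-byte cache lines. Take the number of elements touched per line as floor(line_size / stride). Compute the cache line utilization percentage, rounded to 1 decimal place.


Elements per cache line = floor(128 / 8) = 16
Bytes used = 16 * 1 = 16
Utilization = 16 / 128 * 100 = 12.5%

12.5


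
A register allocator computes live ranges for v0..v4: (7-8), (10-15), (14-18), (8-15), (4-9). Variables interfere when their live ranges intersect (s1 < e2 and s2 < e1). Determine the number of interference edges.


Check all pairs for overlapping intervals.
Two intervals (s1,e1) and (s2,e2) overlap if s1 < e2 and s2 < e1.
v0 (7-8) vs v1..v4: overlaps v4 -> 1
v1 (10-15) vs v2..v4: overlaps v2, v3 -> 2
v2 (14-18) vs v3..v4: overlaps v3 -> 1
v3 (8-15) vs v4: overlaps v4 -> 1
Total overlapping pairs = 1 + 2 + 1 + 1 = 5

5


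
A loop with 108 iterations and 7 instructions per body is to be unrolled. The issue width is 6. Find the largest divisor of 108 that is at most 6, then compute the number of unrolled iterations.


Largest divisor of 108 <= 6 is 6
New iterations = 108 / 6 = 18

18


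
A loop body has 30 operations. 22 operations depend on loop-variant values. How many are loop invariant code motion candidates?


Invariant candidates = total - loop-dependent
= 30 - 22 = 8

8


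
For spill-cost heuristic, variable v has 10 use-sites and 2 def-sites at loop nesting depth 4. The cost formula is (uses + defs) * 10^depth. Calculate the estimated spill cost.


uses + defs = 10 + 2 = 12
10^4 = 10000
Spill cost = 12 * 10000 = 120000

120000


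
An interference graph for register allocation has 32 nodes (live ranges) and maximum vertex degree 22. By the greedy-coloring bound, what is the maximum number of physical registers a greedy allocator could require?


Greedy coloring never needs more than (max_degree + 1) colors: when coloring a vertex, at most max_degree neighbors are already colored.
Upper bound = 22 + 1 = 23

23


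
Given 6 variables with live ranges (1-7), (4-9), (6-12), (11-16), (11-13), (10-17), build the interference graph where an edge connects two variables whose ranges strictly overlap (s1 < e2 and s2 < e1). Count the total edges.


Check all pairs for overlapping intervals.
Two intervals (s1,e1) and (s2,e2) overlap if s1 < e2 and s2 < e1.
v0 (1-7) vs v1..v5: overlaps v1, v2 -> 2
v1 (4-9) vs v2..v5: overlaps v2 -> 1
v2 (6-12) vs v3..v5: overlaps v3, v4, v5 -> 3
v3 (11-16) vs v4..v5: overlaps v4, v5 -> 2
v4 (11-13) vs v5: overlaps v5 -> 1
Total overlapping pairs = 2 + 1 + 3 + 2 + 1 = 9

9


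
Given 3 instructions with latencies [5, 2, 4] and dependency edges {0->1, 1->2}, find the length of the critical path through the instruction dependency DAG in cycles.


Compute longest path through dependency graph: dist(Ik) = max over predecessors of dist + latency(Ik).
dist(I0) = latency 5 = 5
dist(I1) = dist(I0) + 2 = 5 + 2 = 7
dist(I2) = dist(I1) + 4 = 7 + 4 = 11
Critical path = max dist = 11

11


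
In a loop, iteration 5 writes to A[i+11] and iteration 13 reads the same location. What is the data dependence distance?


Distance = read iteration - write iteration
= 13 - 5 = 8

8


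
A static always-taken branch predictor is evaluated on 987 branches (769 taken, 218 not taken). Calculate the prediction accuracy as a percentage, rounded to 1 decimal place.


Predictor: always-taken
Correct predictions = 769
Accuracy = 769 / 987 * 100 = 77.9%

77.9


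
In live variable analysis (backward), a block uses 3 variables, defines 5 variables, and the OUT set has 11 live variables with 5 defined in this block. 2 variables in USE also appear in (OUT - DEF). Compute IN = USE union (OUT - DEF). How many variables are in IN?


OUT - DEF: 11 - 5 = 6
|IN| = |USE| + |OUT - DEF| - |USE ∩ (OUT - DEF)| = 3 + 6 - 2 = 7

7


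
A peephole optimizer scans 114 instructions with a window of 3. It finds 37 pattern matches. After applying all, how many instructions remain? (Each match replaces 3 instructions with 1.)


Each match removes 2 instructions.
Total removed = 37 * 2 = 74
Remaining = 114 - 74 = 40

40


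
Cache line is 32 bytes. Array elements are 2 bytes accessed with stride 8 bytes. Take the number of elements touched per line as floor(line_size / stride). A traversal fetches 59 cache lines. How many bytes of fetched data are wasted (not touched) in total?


Elements per line = floor(32 / 8) = 4
Bytes used per line = 4 * 2 = 8
Wasted per line = 32 - 8 = 24
Total wasted = 24 * 59 = 1416

1416


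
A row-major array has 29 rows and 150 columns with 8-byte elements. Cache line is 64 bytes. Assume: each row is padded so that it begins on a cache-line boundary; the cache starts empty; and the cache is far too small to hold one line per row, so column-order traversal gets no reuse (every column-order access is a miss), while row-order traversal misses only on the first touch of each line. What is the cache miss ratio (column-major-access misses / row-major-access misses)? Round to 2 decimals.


Each row occupies 150 * 8 = 1200 bytes and starts on a line boundary, so it spans ceil(1200 / 64) = 19 cache lines.
Row-major traversal misses (one per line touched): 29 * ceil(150 * 8 / 64) = 551
Column-major traversal misses (no reuse, every access misses): 29 * 150 = 4350
Ratio = 4350 / 551 = 7.89

7.89


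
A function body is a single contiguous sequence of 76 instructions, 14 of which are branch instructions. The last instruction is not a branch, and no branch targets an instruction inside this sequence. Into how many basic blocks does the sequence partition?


With no in-sequence branch targets, the leaders are the first instruction plus the instruction after each branch.
Number of basic blocks = branches + 1
= 14 + 1 = 15

15


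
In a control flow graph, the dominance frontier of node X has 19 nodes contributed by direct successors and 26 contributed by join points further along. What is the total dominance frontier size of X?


DF(X) = direct successor contributions + join point contributions
= 19 + 26 = 45

45


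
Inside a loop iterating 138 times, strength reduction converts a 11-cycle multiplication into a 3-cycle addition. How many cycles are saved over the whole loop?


Per-iteration saving = 11 - 3 = 8
Total saved = 138 * 8 = 1104

1104


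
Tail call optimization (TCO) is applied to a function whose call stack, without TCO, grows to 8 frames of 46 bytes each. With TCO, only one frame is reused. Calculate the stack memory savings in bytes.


Without TCO: 8 * 46 = 368 bytes
With TCO: reuse 1 frame = 46 bytes
Savings = 368 - 46 = 322

322


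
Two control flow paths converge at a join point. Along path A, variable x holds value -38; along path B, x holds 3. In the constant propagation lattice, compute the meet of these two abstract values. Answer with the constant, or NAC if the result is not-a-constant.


Meet operation: if both paths give the same constant, result is that constant; if they differ, result is NAC (not-a-constant).
Path A: -38, Path B: 3 -> differ
Result: not-a-constant -> NAC

NAC


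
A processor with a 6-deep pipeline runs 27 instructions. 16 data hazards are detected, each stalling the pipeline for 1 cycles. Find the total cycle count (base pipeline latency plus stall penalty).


Base cycles = 6 + 27 - 1 = 32
Total stalls = 16 * 1 = 16
Total = 32 + 16 = 48

48


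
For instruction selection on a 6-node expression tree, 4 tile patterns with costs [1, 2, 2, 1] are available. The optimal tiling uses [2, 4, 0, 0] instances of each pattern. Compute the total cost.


Total cost = sum(count_i * cost_i)
= 2*1 + 4*2 + 0*2 + 0*1
= 10

10


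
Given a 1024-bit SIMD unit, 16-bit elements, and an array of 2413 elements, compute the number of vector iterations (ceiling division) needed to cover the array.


Width = 1024 / 16 = 64 elements per vector op
Iterations = ceil(2413 / 64) = 38

38


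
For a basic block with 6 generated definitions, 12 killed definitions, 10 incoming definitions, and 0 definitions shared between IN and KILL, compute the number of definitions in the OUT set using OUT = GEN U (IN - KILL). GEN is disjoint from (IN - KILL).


IN - KILL: 10 - 0 = 10 surviving definitions
OUT = GEN + surviving = 6 + 10 = 16

16


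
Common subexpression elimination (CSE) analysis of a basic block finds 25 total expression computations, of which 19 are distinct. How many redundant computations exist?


CSE count = total expressions - unique expressions
= 25 - 19 = 6

6


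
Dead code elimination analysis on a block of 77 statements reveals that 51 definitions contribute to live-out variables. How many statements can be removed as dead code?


Dead code = total statements - live definitions
= 77 - 51 = 26

26


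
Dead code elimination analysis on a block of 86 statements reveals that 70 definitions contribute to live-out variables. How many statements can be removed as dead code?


Dead code = total statements - live definitions
= 86 - 70 = 16

16


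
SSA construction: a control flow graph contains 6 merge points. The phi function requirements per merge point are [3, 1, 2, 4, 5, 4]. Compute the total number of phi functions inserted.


Total phi functions = sum of phi functions at each join node
= 3 + 1 + 2 + 4 + 5 + 4 = 19

19


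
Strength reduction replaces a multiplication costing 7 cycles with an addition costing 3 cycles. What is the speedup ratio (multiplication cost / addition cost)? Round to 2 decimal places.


Ratio = mult_cost / add_cost = 7 / 3 = 2.33

2.33


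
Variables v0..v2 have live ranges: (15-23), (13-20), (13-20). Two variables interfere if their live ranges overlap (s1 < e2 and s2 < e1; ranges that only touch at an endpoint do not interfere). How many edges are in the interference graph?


Check all pairs for overlapping intervals.
Two intervals (s1,e1) and (s2,e2) overlap if s1 < e2 and s2 < e1.
v0 (15-23) vs v1..v2: overlaps v1, v2 -> 2
v1 (13-20) vs v2: overlaps v2 -> 1
Total overlapping pairs = 2 + 1 = 3

3


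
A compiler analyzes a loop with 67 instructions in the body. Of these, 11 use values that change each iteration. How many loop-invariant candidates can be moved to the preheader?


Invariant candidates = total - loop-dependent
= 67 - 11 = 56

56


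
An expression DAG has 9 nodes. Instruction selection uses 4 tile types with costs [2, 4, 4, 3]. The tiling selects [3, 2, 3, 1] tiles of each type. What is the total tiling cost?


Total cost = sum(count_i * cost_i)
= 3*2 + 2*4 + 3*4 + 1*3
= 29

29


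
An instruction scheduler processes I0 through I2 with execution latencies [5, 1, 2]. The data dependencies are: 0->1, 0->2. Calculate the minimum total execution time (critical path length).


Compute longest path through dependency graph: dist(Ik) = max over predecessors of dist + latency(Ik).
dist(I0) = latency 5 = 5
dist(I1) = dist(I0) + 1 = 5 + 1 = 6
dist(I2) = dist(I0) + 2 = 5 + 2 = 7
Critical path = max dist = 7

7


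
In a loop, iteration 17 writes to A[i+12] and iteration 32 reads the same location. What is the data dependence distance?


Distance = read iteration - write iteration
= 32 - 17 = 15

15


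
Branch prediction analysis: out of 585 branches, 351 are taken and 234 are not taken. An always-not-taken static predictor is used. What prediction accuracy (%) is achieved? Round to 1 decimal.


Predictor: always-not-taken
Correct predictions = 234
Accuracy = 234 / 585 * 100 = 40.0%

40.0


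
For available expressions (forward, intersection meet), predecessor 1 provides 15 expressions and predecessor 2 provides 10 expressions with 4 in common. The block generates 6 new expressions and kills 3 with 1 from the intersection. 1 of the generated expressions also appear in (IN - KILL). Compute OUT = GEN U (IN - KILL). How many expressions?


IN = intersection of predecessors = 4
IN - KILL = 4 - 1 = 3
|OUT| = |GEN| + |IN - KILL| - |GEN ∩ (IN - KILL)| = 6 + 3 - 1 = 8

8


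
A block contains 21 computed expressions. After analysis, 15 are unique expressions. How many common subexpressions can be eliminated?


CSE count = total expressions - unique expressions
= 21 - 15 = 6

6


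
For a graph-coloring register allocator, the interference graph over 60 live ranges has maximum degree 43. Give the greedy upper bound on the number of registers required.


Greedy coloring never needs more than (max_degree + 1) colors: when coloring a vertex, at most max_degree neighbors are already colored.
Upper bound = 43 + 1 = 44

44


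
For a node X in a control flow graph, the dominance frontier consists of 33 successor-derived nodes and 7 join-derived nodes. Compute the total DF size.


DF(X) = direct successor contributions + join point contributions
= 33 + 7 = 40

40


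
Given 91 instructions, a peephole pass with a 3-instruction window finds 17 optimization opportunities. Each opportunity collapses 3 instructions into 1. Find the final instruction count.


Each match removes 2 instructions.
Total removed = 17 * 2 = 34
Remaining = 91 - 34 = 57

57


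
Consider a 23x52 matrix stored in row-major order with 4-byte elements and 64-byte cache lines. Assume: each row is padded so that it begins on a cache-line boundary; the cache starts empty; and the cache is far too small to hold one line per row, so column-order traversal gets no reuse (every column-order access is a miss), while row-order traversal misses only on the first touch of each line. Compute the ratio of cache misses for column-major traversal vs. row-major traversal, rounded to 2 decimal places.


Each row occupies 52 * 4 = 208 bytes and starts on a line boundary, so it spans ceil(208 / 64) = 4 cache lines.
Row-major traversal misses (one per line touched): 23 * ceil(52 * 4 / 64) = 92
Column-major traversal misses (no reuse, every access misses): 23 * 52 = 1196
Ratio = 1196 / 92 = 13.0

13.0


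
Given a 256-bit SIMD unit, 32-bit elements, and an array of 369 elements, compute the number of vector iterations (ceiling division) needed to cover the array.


Width = 256 / 32 = 8 elements per vector op
Iterations = ceil(369 / 8) = 47

47


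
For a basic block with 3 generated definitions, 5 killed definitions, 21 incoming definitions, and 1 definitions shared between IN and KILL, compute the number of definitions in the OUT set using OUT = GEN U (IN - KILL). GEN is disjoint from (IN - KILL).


IN - KILL: 21 - 1 = 20 surviving definitions
OUT = GEN + surviving = 3 + 20 = 23

23
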